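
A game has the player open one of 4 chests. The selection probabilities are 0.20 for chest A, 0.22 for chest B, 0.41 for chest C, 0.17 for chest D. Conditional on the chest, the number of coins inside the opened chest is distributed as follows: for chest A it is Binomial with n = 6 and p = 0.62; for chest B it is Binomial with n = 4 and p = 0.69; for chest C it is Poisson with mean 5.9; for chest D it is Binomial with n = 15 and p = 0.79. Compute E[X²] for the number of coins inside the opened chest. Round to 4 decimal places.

45.9005

For each component E[X²] = Var + (mean)², giving A: 15.252; B: 8.4732; C: 40.71; D: 142.911.
Overall E[X²] = 0.2·15.252 + 0.22·8.4732 + 0.41·40.71 + 0.17·142.911 = 45.9005.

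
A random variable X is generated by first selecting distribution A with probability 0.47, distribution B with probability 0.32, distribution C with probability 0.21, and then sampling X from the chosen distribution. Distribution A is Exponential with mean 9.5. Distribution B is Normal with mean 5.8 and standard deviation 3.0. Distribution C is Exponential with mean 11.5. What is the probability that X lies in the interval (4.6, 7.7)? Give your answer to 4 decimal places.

Conditional on each component, P(4.6 < X < 7.7): A: 0.171559; B: 0.392164; C: 0.158389.
By total probability, P(4.6 < X < 7.7) = 0.47·0.171559 + 0.32·0.392164 + 0.21·0.158389 = 0.239387.

0.2394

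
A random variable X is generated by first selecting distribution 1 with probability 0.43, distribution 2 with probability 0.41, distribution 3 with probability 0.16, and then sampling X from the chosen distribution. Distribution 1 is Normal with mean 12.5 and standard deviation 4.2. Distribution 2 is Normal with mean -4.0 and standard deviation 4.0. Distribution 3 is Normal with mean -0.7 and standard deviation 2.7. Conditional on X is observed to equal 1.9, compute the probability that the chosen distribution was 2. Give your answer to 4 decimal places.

Likelihoods f(1.9 | ·): 1: 0.00393112; 2: 0.0336062; 3: 0.0929365.
Posterior ∝ prior × likelihood. Numerator for 2: 0.41·0.0336062 = 0.0137785.
Normalizing constant: 0.43·0.00393112 + 0.41·0.0336062 + 0.16·0.0929365 = 0.0303388.
P(2 | observation) = 0.0137785 / 0.0303388 = 0.454156.

0.4542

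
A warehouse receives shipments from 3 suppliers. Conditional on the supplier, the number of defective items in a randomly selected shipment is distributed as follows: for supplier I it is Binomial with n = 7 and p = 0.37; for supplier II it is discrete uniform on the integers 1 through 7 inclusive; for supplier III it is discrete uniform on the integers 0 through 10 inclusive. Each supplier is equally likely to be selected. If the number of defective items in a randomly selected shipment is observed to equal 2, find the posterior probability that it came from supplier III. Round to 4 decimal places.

Likelihoods P(X=2 | ·): I: 0.285316; II: 0.142857; III: 0.0909091.
Posterior ∝ prior × likelihood. Numerator for III: 0.333333·0.0909091 = 0.030303.
Normalizing constant: 0.333333·0.285316 + 0.333333·0.142857 + 0.333333·0.0909091 = 0.173027.
P(III | observation) = 0.030303 / 0.173027 = 0.175134.

0.1751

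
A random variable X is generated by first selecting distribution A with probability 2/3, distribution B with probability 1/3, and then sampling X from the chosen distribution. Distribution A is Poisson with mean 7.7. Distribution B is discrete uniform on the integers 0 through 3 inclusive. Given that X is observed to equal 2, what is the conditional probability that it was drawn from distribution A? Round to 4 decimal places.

0.0970

Likelihoods P(X=2 | ·): A: 0.0134241; B: 0.25.
Posterior ∝ prior × likelihood. Numerator for A: 0.666667·0.0134241 = 0.00894937.
Normalizing constant: 0.666667·0.0134241 + 0.333333·0.25 = 0.0922827.
P(A | observation) = 0.00894937 / 0.0922827 = 0.0969778.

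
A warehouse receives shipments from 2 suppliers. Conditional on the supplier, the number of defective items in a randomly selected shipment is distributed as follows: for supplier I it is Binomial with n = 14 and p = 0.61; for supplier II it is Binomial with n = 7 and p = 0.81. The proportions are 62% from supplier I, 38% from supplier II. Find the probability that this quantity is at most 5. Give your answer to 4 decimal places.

Conditional on each supplier, P(X ≤ 5): I: 0.0496612; II: 0.395601.
By total probability, P(X ≤ 5) = 0.62·0.0496612 + 0.38·0.395601 = 0.181118.

0.1811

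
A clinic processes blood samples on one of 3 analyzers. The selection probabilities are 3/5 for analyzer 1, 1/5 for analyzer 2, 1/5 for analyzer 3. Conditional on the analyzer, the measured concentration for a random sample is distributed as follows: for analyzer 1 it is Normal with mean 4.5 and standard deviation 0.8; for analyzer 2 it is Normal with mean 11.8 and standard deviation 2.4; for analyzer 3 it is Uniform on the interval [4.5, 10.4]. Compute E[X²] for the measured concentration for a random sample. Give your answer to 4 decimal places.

For each component E[X²] = Var + (mean)², giving 1: 20.89; 2: 145; 3: 58.4033.
Overall E[X²] = 0.6·20.89 + 0.2·145 + 0.2·58.4033 = 53.2147.

53.2147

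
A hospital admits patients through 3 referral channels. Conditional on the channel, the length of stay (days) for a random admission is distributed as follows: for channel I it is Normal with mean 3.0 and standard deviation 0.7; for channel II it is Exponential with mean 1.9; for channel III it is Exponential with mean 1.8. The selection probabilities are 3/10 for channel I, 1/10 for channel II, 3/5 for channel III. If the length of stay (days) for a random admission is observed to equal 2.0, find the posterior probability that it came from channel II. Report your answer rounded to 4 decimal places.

Likelihoods f(2.0 | ·): I: 0.205426; II: 0.183694; III: 0.182885.
Posterior ∝ prior × likelihood. Numerator for II: 0.1·0.183694 = 0.0183694.
Normalizing constant: 0.3·0.205426 + 0.1·0.183694 + 0.6·0.182885 = 0.189728.
P(II | observation) = 0.0183694 / 0.189728 = 0.0968195.

0.0968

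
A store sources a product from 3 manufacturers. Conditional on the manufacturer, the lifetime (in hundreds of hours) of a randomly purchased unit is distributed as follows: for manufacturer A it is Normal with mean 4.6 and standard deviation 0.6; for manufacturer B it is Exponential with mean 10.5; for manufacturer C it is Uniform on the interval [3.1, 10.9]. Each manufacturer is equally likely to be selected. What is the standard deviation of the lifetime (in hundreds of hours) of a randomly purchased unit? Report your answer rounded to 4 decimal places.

Per component, A: μ=4.6, E[X²]=21.52; B: μ=10.5, E[X²]=220.5; C: μ=7, E[X²]=54.07.
E[X] = 0.333333·4.6 + 0.333333·10.5 + 0.333333·7 = 7.36667.
E[X²] = 0.333333·21.52 + 0.333333·220.5 + 0.333333·54.07 = 98.6967.
Var(X) = E[X²] − (E[X])² = 98.6967 − 54.2678 = 44.4289.
SD(X) = √44.4289 = 6.6655.

6.6655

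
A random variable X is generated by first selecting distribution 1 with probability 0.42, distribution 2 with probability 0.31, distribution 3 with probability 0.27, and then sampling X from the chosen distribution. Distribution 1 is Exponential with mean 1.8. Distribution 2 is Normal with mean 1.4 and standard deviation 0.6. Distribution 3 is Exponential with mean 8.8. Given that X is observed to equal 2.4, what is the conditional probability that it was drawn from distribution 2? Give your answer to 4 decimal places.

Likelihoods f(2.4 | ·): 1: 0.146443; 2: 0.165795; 3: 0.0865114.
Posterior ∝ prior × likelihood. Numerator for 2: 0.31·0.165795 = 0.0513965.
Normalizing constant: 0.42·0.146443 + 0.31·0.165795 + 0.27·0.0865114 = 0.136261.
P(2 | observation) = 0.0513965 / 0.136261 = 0.377193.

0.3772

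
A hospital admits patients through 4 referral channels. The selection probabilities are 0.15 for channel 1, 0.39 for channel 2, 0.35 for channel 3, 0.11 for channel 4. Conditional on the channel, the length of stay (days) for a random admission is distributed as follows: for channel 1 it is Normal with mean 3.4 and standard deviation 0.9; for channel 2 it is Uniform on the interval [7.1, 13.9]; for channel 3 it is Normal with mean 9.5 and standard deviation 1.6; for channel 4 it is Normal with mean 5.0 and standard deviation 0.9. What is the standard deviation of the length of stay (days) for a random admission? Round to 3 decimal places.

3.125

Per component, 1: μ=3.4, E[X²]=12.37; 2: μ=10.5, E[X²]=114.103; 3: μ=9.5, E[X²]=92.81; 4: μ=5, E[X²]=25.81.
E[X] = 0.15·3.4 + 0.39·10.5 + 0.35·9.5 + 0.11·5 = 8.48.
E[X²] = 0.15·12.37 + 0.39·114.103 + 0.35·92.81 + 0.11·25.81 = 81.6784.
Var(X) = E[X²] − (E[X])² = 81.6784 − 71.9104 = 9.768.
SD(X) = √9.768 = 3.12538.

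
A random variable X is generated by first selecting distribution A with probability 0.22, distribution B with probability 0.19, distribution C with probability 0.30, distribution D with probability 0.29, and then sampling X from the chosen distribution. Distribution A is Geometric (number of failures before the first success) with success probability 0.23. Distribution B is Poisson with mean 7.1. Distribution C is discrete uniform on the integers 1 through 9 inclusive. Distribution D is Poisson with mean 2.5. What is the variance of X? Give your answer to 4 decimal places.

Per component, A: μ=3.34783, E[X²]=25.7637; B: μ=7.1, E[X²]=57.51; C: μ=5, E[X²]=31.6667; D: μ=2.5, E[X²]=8.75.
E[X] = 0.22·3.34783 + 0.19·7.1 + 0.3·5 + 0.29·2.5 = 4.31052.
E[X²] = 0.22·25.7637 + 0.19·57.51 + 0.3·31.6667 + 0.29·8.75 = 28.6324.
Var(X) = E[X²] − (E[X])² = 28.6324 − 18.5806 = 10.0518.

10.0518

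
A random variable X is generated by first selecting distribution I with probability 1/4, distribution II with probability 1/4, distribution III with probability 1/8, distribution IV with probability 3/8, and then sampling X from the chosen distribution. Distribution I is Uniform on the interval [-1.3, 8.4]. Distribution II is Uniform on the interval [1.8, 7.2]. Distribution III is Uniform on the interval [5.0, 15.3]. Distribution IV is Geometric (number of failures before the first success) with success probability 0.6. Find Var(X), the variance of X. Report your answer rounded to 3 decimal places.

Per component, I: μ=3.55, E[X²]=20.4433; II: μ=4.5, E[X²]=22.68; III: μ=10.15, E[X²]=111.863; IV: μ=0.666667, E[X²]=1.55556.
E[X] = 0.25·3.55 + 0.25·4.5 + 0.125·10.15 + 0.375·0.666667 = 3.53125.
E[X²] = 0.25·20.4433 + 0.25·22.68 + 0.125·111.863 + 0.375·1.55556 = 25.3471.
Var(X) = E[X²] − (E[X])² = 25.3471 − 12.4697 = 12.8774.

12.877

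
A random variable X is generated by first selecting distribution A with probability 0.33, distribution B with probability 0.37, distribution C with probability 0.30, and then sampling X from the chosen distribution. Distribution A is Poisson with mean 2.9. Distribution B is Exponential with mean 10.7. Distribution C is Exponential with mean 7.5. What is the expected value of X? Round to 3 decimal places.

Component means — A: 2.9; B: 10.7; C: 7.5.
E[X] = 0.33·2.9 + 0.37·10.7 + 0.3·7.5 = 7.166.

7.166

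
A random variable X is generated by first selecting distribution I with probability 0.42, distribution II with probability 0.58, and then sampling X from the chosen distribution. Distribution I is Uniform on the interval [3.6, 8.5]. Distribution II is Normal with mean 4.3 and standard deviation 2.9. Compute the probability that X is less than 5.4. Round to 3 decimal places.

Conditional on each component, P(X < 5.4): I: 0.367347; II: 0.647771.
By total probability, P(X < 5.4) = 0.42·0.367347 + 0.58·0.647771 = 0.529993.

0.530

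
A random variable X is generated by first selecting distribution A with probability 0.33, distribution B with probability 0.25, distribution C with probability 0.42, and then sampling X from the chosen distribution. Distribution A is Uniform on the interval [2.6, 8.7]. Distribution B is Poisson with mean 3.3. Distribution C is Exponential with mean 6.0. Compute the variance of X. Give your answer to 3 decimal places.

Per component, A: μ=5.65, E[X²]=35.0233; B: μ=3.3, E[X²]=14.19; C: μ=6, E[X²]=72.
E[X] = 0.33·5.65 + 0.25·3.3 + 0.42·6 = 5.2095.
E[X²] = 0.33·35.0233 + 0.25·14.19 + 0.42·72 = 45.3452.
Var(X) = E[X²] − (E[X])² = 45.3452 − 27.1389 = 18.2063.

18.206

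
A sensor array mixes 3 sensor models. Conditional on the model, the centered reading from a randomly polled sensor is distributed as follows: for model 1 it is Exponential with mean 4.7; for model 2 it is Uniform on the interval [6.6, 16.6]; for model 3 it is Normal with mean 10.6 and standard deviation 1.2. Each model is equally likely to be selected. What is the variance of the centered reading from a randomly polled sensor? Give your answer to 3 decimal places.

Per component, 1: μ=4.7, E[X²]=44.18; 2: μ=11.6, E[X²]=142.893; 3: μ=10.6, E[X²]=113.8.
E[X] = 0.333333·4.7 + 0.333333·11.6 + 0.333333·10.6 = 8.96667.
E[X²] = 0.333333·44.18 + 0.333333·142.893 + 0.333333·113.8 = 100.291.
Var(X) = E[X²] − (E[X])² = 100.291 − 80.4011 = 19.89.

19.890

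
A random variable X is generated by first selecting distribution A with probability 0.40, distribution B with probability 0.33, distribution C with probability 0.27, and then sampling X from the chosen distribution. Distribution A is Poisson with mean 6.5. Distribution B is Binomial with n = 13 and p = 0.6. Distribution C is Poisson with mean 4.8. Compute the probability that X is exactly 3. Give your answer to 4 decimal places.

Conditional on each component, P(X = 3): A: 0.0688137; B: 0.00647768; C: 0.151691.
By total probability, P(X = 3) = 0.4·0.0688137 + 0.33·0.00647768 + 0.27·0.151691 = 0.0706196.

0.0706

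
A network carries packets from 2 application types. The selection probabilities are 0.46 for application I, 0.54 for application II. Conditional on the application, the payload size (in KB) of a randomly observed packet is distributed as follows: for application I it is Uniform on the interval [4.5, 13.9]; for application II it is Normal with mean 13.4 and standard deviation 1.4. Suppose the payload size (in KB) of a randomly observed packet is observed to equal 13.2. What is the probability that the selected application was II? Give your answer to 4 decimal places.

Likelihoods f(13.2 | ·): I: 0.106383; II: 0.282066.
Posterior ∝ prior × likelihood. Numerator for II: 0.54·0.282066 = 0.152316.
Normalizing constant: 0.46·0.106383 + 0.54·0.282066 = 0.201252.
P(II | observation) = 0.152316 / 0.201252 = 0.756841.

0.7568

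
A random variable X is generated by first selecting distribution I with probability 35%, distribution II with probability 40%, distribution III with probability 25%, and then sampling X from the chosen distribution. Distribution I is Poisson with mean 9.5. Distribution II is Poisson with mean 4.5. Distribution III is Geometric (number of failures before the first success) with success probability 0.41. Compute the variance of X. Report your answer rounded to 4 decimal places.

Per component, I: μ=9.5, E[X²]=99.75; II: μ=4.5, E[X²]=24.75; III: μ=1.43902, E[X²]=5.58061.
E[X] = 0.35·9.5 + 0.4·4.5 + 0.25·1.43902 = 5.48476.
E[X²] = 0.35·99.75 + 0.4·24.75 + 0.25·5.58061 = 46.2077.
Var(X) = E[X²] − (E[X])² = 46.2077 − 30.0825 = 16.1251.

16.1251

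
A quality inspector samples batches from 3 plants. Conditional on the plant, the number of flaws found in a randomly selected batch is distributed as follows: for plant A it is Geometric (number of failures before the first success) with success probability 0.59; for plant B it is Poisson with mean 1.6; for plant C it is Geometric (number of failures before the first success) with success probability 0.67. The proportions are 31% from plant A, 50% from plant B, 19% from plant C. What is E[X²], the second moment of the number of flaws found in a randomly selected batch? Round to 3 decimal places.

For each component E[X²] = Var + (mean)², giving A: 1.66073; B: 4.16; C: 0.977723.
Overall E[X²] = 0.31·1.66073 + 0.5·4.16 + 0.19·0.977723 = 2.78059.

2.781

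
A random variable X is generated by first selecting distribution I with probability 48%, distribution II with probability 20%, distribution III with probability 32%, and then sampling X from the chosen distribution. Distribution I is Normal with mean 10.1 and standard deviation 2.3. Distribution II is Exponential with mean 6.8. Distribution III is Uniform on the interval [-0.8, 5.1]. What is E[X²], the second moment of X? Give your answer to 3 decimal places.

For each component E[X²] = Var + (mean)², giving I: 107.3; II: 92.48; III: 7.52333.
Overall E[X²] = 0.48·107.3 + 0.2·92.48 + 0.32·7.52333 = 72.4075.

72.407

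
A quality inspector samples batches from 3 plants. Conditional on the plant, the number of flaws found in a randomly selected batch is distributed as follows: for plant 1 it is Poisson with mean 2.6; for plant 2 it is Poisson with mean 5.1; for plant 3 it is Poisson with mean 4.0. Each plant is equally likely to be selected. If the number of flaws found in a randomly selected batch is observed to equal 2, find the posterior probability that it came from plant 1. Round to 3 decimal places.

0.526

Likelihoods P(X=2 | ·): 1: 0.251045; 2: 0.0792882; 3: 0.146525.
Posterior ∝ prior × likelihood. Numerator for 1: 0.333333·0.251045 = 0.0836816.
Normalizing constant: 0.333333·0.251045 + 0.333333·0.0792882 + 0.333333·0.146525 = 0.158953.
P(1 | observation) = 0.0836816 / 0.158953 = 0.526456.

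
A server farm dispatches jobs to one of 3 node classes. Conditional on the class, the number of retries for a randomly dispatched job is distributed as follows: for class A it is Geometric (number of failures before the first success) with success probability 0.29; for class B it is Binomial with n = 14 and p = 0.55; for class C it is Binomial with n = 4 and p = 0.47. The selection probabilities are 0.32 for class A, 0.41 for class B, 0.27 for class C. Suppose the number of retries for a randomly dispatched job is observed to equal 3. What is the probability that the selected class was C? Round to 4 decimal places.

0.6162

Likelihoods P(X=3 | ·): A: 0.103794; B: 0.00927955; C: 0.220105.
Posterior ∝ prior × likelihood. Numerator for C: 0.27·0.220105 = 0.0594283.
Normalizing constant: 0.32·0.103794 + 0.41·0.00927955 + 0.27·0.220105 = 0.096447.
P(C | observation) = 0.0594283 / 0.096447 = 0.616175.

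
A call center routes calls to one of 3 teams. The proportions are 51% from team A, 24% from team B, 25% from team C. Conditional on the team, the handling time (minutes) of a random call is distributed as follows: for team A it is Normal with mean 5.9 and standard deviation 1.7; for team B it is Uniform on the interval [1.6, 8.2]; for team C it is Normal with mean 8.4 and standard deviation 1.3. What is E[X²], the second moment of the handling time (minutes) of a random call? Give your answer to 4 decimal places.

43.9231

For each component E[X²] = Var + (mean)², giving A: 37.7; B: 27.64; C: 72.25.
Overall E[X²] = 0.51·37.7 + 0.24·27.64 + 0.25·72.25 = 43.9231.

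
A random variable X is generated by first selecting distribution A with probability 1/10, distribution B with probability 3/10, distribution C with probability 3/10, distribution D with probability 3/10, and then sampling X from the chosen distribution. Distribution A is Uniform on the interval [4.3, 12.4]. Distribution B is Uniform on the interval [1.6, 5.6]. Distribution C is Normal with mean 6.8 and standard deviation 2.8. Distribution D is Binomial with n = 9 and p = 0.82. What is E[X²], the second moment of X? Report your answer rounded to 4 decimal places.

For each component E[X²] = Var + (mean)², giving A: 75.19; B: 14.2933; C: 54.08; D: 55.7928.
Overall E[X²] = 0.1·75.19 + 0.3·14.2933 + 0.3·54.08 + 0.3·55.7928 = 44.7688.

44.7688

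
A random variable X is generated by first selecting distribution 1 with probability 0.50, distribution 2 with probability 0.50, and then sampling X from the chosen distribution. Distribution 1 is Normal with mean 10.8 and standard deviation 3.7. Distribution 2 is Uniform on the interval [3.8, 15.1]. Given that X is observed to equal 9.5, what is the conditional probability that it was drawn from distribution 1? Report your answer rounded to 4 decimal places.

0.5339

Likelihoods f(9.5 | ·): 1: 0.101368; 2: 0.0884956.
Posterior ∝ prior × likelihood. Numerator for 1: 0.5·0.101368 = 0.0506841.
Normalizing constant: 0.5·0.101368 + 0.5·0.0884956 = 0.0949319.
P(1 | observation) = 0.0506841 / 0.0949319 = 0.5339.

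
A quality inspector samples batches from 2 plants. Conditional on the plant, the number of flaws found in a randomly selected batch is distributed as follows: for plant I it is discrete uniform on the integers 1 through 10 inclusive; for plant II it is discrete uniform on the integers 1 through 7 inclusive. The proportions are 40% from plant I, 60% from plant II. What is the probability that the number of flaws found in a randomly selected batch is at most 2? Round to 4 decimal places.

Conditional on each plant, P(X ≤ 2): I: 0.2; II: 0.285714.
By total probability, P(X ≤ 2) = 0.4·0.2 + 0.6·0.285714 = 0.251429.

0.2514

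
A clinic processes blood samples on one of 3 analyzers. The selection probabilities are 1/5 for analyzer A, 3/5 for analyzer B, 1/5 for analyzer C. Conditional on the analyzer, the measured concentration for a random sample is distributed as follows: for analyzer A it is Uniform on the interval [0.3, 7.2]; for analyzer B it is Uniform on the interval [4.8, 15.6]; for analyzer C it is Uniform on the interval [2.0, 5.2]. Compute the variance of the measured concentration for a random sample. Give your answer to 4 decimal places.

Per component, A: μ=3.75, E[X²]=18.03; B: μ=10.2, E[X²]=113.76; C: μ=3.6, E[X²]=13.8133.
E[X] = 0.2·3.75 + 0.6·10.2 + 0.2·3.6 = 7.59.
E[X²] = 0.2·18.03 + 0.6·113.76 + 0.2·13.8133 = 74.6247.
Var(X) = E[X²] − (E[X])² = 74.6247 − 57.6081 = 17.0166.

17.0166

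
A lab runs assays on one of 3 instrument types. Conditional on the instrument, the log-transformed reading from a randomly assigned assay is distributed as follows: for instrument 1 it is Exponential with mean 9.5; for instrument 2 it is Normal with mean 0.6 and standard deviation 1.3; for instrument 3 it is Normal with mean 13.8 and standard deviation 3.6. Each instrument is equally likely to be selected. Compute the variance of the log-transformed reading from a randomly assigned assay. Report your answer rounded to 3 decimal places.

Per component, 1: μ=9.5, E[X²]=180.5; 2: μ=0.6, E[X²]=2.05; 3: μ=13.8, E[X²]=203.4.
E[X] = 0.333333·9.5 + 0.333333·0.6 + 0.333333·13.8 = 7.96667.
E[X²] = 0.333333·180.5 + 0.333333·2.05 + 0.333333·203.4 = 128.65.
Var(X) = E[X²] − (E[X])² = 128.65 − 63.4678 = 65.1822.

65.182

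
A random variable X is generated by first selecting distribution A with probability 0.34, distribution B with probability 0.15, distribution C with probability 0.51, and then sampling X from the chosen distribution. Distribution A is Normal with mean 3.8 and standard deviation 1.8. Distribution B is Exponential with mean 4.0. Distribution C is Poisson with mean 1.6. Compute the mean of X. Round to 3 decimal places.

2.708

Component means — A: 3.8; B: 4; C: 1.6.
E[X] = 0.34·3.8 + 0.15·4 + 0.51·1.6 = 2.708.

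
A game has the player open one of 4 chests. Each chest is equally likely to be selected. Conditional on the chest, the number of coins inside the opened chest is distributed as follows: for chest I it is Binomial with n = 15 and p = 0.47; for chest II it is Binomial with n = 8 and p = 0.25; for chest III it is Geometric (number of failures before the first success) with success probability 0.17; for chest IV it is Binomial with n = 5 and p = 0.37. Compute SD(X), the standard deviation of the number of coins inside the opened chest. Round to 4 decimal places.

Per component, I: μ=7.05, E[X²]=53.439; II: μ=2, E[X²]=5.5; III: μ=4.88235, E[X²]=52.5571; IV: μ=1.85, E[X²]=4.588.
E[X] = 0.25·7.05 + 0.25·2 + 0.25·4.88235 + 0.25·1.85 = 3.94559.
E[X²] = 0.25·53.439 + 0.25·5.5 + 0.25·52.5571 + 0.25·4.588 = 29.021.
Var(X) = E[X²] − (E[X])² = 29.021 − 15.5677 = 13.4534.
SD(X) = √13.4534 = 3.66788.

3.6679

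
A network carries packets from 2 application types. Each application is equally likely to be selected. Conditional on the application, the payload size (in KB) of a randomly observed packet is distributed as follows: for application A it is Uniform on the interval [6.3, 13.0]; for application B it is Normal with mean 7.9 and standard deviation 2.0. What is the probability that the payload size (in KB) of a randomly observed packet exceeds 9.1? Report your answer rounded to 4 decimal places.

Conditional on each application, P(X > 9.1): A: 0.58209; B: 0.274253.
By total probability, P(X > 9.1) = 0.5·0.58209 + 0.5·0.274253 = 0.428171.

0.4282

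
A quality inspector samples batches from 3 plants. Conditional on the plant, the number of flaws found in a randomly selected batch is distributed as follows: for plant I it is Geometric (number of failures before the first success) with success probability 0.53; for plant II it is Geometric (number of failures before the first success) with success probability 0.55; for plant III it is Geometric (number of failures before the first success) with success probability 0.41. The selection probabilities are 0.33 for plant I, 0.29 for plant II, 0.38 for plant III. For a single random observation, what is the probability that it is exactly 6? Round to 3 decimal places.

Conditional on each plant, P(X = 6): I: 0.00571298; II: 0.00456707; III: 0.017294.
By total probability, P(X = 6) = 0.33·0.00571298 + 0.29·0.00456707 + 0.38·0.017294 = 0.00978146.

0.010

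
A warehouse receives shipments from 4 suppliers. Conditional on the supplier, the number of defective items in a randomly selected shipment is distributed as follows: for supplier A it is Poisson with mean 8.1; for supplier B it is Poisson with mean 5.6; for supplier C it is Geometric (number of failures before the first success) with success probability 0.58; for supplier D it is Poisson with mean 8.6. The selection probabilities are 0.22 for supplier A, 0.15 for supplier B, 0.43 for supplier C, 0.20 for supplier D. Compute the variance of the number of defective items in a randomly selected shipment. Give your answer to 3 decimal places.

17.381

Per component, A: μ=8.1, E[X²]=73.71; B: μ=5.6, E[X²]=36.96; C: μ=0.724138, E[X²]=1.77289; D: μ=8.6, E[X²]=82.56.
E[X] = 0.22·8.1 + 0.15·5.6 + 0.43·0.724138 + 0.2·8.6 = 4.65338.
E[X²] = 0.22·73.71 + 0.15·36.96 + 0.43·1.77289 + 0.2·82.56 = 39.0345.
Var(X) = E[X²] − (E[X])² = 39.0345 − 21.6539 = 17.3806.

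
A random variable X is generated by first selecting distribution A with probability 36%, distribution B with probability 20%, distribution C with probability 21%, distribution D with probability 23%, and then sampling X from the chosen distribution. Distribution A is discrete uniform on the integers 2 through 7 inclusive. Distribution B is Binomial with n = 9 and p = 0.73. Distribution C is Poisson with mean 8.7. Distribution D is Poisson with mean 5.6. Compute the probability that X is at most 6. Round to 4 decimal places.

Conditional on each component, P(X ≤ 6): A: 0.833333; B: 0.455231; C: 0.235488; D: 0.670258.
By total probability, P(X ≤ 6) = 0.36·0.833333 + 0.2·0.455231 + 0.21·0.235488 + 0.23·0.670258 = 0.594658.

0.5947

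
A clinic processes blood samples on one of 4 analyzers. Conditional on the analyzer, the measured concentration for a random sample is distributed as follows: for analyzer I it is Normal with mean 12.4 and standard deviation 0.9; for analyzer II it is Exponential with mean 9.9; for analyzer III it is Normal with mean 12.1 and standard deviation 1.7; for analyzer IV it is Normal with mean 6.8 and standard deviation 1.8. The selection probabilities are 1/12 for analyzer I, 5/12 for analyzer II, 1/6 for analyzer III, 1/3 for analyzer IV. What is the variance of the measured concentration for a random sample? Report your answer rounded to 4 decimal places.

Per component, I: μ=12.4, E[X²]=154.57; II: μ=9.9, E[X²]=196.02; III: μ=12.1, E[X²]=149.3; IV: μ=6.8, E[X²]=49.48.
E[X] = 0.0833333·12.4 + 0.416667·9.9 + 0.166667·12.1 + 0.333333·6.8 = 9.44167.
E[X²] = 0.0833333·154.57 + 0.416667·196.02 + 0.166667·149.3 + 0.333333·49.48 = 135.933.
Var(X) = E[X²] − (E[X])² = 135.933 − 89.1451 = 46.7874.

46.7874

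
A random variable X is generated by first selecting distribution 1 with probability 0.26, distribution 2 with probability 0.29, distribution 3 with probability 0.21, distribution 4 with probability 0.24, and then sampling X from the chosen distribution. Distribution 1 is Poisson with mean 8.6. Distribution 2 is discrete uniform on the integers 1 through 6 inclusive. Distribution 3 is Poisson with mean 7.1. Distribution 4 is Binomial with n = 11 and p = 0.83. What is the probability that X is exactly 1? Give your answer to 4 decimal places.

Conditional on each component, P(X = 1): 1: 0.00158331; 2: 0.166667; 3: 0.00585824; 4: 1.8406e-07.
By total probability, P(X = 1) = 0.26·0.00158331 + 0.29·0.166667 + 0.21·0.00585824 + 0.24·1.8406e-07 = 0.0499753.

0.0500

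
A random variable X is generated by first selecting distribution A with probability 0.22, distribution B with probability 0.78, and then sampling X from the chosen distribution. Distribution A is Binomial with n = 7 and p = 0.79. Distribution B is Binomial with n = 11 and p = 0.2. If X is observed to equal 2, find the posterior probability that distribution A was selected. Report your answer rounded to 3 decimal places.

0.005

Likelihoods P(X=2 | ·): A: 0.00535266; B: 0.295279.
Posterior ∝ prior × likelihood. Numerator for A: 0.22·0.00535266 = 0.00117759.
Normalizing constant: 0.22·0.00535266 + 0.78·0.295279 = 0.231495.
P(A | observation) = 0.00117759 / 0.231495 = 0.00508687.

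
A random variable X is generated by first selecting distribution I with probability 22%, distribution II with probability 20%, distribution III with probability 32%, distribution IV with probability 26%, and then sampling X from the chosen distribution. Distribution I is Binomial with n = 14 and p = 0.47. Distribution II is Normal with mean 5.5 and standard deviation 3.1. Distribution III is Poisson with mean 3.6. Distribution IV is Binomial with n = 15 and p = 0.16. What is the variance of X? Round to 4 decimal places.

Per component, I: μ=6.58, E[X²]=46.7838; II: μ=5.5, E[X²]=39.86; III: μ=3.6, E[X²]=16.56; IV: μ=2.4, E[X²]=7.776.
E[X] = 0.22·6.58 + 0.2·5.5 + 0.32·3.6 + 0.26·2.4 = 4.3236.
E[X²] = 0.22·46.7838 + 0.2·39.86 + 0.32·16.56 + 0.26·7.776 = 25.5854.
Var(X) = E[X²] − (E[X])² = 25.5854 − 18.6935 = 6.89188.

6.8919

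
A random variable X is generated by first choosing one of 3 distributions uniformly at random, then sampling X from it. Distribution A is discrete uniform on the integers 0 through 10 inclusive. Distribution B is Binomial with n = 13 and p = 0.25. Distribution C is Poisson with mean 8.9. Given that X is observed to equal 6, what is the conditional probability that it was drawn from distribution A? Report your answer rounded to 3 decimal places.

0.377

Likelihoods P(X=6 | ·): A: 0.0909091; B: 0.0559224; C: 0.0941427.
Posterior ∝ prior × likelihood. Numerator for A: 0.333333·0.0909091 = 0.030303.
Normalizing constant: 0.333333·0.0909091 + 0.333333·0.0559224 + 0.333333·0.0941427 = 0.0803247.
P(A | observation) = 0.030303 / 0.0803247 = 0.377256.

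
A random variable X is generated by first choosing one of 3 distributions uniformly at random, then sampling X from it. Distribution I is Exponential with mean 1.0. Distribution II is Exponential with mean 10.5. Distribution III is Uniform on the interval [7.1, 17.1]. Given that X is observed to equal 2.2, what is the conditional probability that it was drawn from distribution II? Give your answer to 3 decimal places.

0.411

Likelihoods f(2.2 | ·): I: 0.110803; II: 0.0772353; III: 0.
Posterior ∝ prior × likelihood. Numerator for II: 0.333333·0.0772353 = 0.0257451.
Normalizing constant: 0.333333·0.110803 + 0.333333·0.0772353 + 0.333333·0 = 0.0626795.
P(II | observation) = 0.0257451 / 0.0626795 = 0.410742.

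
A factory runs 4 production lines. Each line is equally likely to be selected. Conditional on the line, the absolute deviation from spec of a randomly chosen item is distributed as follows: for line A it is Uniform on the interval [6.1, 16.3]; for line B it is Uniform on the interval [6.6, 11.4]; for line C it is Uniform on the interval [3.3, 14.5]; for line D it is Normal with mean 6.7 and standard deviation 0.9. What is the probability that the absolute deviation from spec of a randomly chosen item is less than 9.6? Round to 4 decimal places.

0.6325

Conditional on each line, P(X < 9.6): A: 0.343137; B: 0.625; C: 0.5625; D: 0.999364.
By total probability, P(X < 9.6) = 0.25·0.343137 + 0.25·0.625 + 0.25·0.5625 + 0.25·0.999364 = 0.6325.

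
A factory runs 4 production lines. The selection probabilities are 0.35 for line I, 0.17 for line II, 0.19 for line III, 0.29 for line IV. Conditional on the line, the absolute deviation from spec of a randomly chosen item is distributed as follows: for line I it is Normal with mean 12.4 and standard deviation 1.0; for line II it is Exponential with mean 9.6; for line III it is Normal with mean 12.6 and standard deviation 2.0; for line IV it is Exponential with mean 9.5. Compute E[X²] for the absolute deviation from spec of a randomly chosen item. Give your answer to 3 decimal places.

168.770

For each component E[X²] = Var + (mean)², giving I: 154.76; II: 184.32; III: 162.76; IV: 180.5.
Overall E[X²] = 0.35·154.76 + 0.17·184.32 + 0.19·162.76 + 0.29·180.5 = 168.77.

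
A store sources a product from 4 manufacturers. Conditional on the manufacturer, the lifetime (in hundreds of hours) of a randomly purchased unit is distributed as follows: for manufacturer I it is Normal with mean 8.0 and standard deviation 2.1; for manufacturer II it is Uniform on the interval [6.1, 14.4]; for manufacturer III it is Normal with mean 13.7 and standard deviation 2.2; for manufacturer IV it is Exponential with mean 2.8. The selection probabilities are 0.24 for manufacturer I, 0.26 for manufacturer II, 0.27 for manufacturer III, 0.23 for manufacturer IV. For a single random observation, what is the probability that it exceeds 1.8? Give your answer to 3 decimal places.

0.891

Conditional on each manufacturer, P(X > 1.8): I: 0.998423; II: 1; III: 1; IV: 0.525788.
By total probability, P(X > 1.8) = 0.24·0.998423 + 0.26·1 + 0.27·1 + 0.23·0.525788 = 0.890553.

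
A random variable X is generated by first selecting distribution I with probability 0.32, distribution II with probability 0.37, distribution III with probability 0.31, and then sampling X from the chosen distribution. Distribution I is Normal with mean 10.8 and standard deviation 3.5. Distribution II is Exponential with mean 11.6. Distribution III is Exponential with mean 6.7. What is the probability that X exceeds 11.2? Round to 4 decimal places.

0.3446

Conditional on each component, P(X > 11.2): I: 0.454506; II: 0.380786; III: 0.187938.
By total probability, P(X > 11.2) = 0.32·0.454506 + 0.37·0.380786 + 0.31·0.187938 = 0.344594.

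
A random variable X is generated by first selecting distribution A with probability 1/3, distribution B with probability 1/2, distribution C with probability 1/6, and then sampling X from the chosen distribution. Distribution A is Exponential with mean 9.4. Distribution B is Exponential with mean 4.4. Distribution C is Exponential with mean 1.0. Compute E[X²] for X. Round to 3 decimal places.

78.600

For each component E[X²] = Var + (mean)², giving A: 176.72; B: 38.72; C: 2.
Overall E[X²] = 0.333333·176.72 + 0.5·38.72 + 0.166667·2 = 78.6.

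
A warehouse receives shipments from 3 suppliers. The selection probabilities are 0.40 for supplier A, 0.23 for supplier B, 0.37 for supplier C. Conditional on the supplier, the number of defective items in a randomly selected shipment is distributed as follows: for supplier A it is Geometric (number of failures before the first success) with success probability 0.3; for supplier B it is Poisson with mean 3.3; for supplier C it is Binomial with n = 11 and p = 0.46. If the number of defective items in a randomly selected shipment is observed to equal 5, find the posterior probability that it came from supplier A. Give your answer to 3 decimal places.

0.149

Likelihoods P(X=5 | ·): A: 0.050421; B: 0.120286; C: 0.235936.
Posterior ∝ prior × likelihood. Numerator for A: 0.4·0.050421 = 0.0201684.
Normalizing constant: 0.4·0.050421 + 0.23·0.120286 + 0.37·0.235936 = 0.13513.
P(A | observation) = 0.0201684 / 0.13513 = 0.149251.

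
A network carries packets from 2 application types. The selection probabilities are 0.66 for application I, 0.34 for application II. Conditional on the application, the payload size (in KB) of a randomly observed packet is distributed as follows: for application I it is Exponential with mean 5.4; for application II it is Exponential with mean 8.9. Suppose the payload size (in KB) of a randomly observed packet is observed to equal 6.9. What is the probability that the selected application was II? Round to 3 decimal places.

Likelihoods f(6.9 | ·): I: 0.0516029; II: 0.0517499.
Posterior ∝ prior × likelihood. Numerator for II: 0.34·0.0517499 = 0.017595.
Normalizing constant: 0.66·0.0516029 + 0.34·0.0517499 = 0.0516529.
P(II | observation) = 0.017595 / 0.0516529 = 0.340639.

0.341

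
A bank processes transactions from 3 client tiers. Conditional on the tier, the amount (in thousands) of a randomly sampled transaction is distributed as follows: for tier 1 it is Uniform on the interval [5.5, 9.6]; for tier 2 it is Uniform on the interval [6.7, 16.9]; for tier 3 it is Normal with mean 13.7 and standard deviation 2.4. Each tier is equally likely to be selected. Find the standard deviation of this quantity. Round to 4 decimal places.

3.4478

Per component, 1: μ=7.55, E[X²]=58.4033; 2: μ=11.8, E[X²]=147.91; 3: μ=13.7, E[X²]=193.45.
E[X] = 0.333333·7.55 + 0.333333·11.8 + 0.333333·13.7 = 11.0167.
E[X²] = 0.333333·58.4033 + 0.333333·147.91 + 0.333333·193.45 = 133.254.
Var(X) = E[X²] − (E[X])² = 133.254 − 121.367 = 11.8875.
SD(X) = √11.8875 = 3.44783.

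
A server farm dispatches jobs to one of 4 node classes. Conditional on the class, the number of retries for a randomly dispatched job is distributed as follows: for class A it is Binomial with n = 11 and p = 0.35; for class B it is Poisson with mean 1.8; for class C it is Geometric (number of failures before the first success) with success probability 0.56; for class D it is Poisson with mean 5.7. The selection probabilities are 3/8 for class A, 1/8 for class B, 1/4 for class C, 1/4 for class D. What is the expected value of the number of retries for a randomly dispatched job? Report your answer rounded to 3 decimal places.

3.290

Component means — A: 3.85; B: 1.8; C: 0.785714; D: 5.7.
E[X] = 0.375·3.85 + 0.125·1.8 + 0.25·0.785714 + 0.25·5.7 = 3.29018.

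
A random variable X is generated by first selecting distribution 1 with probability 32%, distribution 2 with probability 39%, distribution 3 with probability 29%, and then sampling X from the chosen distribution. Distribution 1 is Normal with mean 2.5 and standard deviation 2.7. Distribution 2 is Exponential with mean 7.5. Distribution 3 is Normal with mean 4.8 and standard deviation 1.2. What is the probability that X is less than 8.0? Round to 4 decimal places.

0.8580

Conditional on each component, P(X < 8.0): 1: 0.979177; 2: 0.655846; 3: 0.99617.
By total probability, P(X < 8.0) = 0.32·0.979177 + 0.39·0.655846 + 0.29·0.99617 = 0.858006.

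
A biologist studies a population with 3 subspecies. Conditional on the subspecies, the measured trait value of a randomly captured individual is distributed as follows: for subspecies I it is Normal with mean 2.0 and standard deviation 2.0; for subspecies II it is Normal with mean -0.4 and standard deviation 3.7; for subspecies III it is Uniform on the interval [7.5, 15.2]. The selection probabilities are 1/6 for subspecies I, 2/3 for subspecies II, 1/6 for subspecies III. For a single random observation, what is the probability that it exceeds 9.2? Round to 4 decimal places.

Conditional on each subspecies, P(X > 9.2): I: 0.000159109; II: 0.00473513; III: 0.779221.
By total probability, P(X > 9.2) = 0.166667·0.000159109 + 0.666667·0.00473513 + 0.166667·0.779221 = 0.133053.

0.1331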